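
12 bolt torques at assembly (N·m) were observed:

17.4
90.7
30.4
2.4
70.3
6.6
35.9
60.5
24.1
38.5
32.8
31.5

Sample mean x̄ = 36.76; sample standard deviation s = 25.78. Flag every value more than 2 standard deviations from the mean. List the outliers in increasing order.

Cutoffs at x̄ ± 2s: 36.76 ± 2·25.78 = [-14.80, 88.32].
90.7: z = 2.09, |z| > 2 → outlier.
Every other value lies within [-14.80, 88.32].

90.7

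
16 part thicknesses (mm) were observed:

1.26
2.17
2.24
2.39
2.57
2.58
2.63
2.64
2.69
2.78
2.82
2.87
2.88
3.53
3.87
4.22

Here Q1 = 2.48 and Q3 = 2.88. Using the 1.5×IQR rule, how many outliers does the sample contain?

4

IQR = 0.40; fences at 2.48 − 0.60 = 1.88 and 2.88 + 0.60 = 3.48.
Outside the cutoffs: 1.26, 3.53, 3.87, 4.22.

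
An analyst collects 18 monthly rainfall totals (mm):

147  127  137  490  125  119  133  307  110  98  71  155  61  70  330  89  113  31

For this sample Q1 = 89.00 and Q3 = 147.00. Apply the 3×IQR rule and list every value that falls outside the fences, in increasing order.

330, 490

IQR = Q3 − Q1 = 147.00 − 89.00 = 58.00.
Lower fence = Q1 − 3·IQR = 89.00 − 174.00 = -85.00.
Upper fence = Q3 + 3·IQR = 147.00 + 174.00 = 321.00.
330 > 321.00 → outlier.
490 > 321.00 → outlier.
All remaining values lie within [-85.00, 321.00].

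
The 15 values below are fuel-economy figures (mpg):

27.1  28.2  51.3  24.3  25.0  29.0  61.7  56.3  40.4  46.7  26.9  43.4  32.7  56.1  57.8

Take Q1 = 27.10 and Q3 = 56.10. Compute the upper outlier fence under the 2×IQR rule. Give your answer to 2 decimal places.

114.10

IQR = Q3 − Q1 = 56.10 − 27.10 = 29.00.
Lower fence = Q1 − 2·IQR = 27.10 − 58.00 = -30.90.
Upper fence = Q3 + 2·IQR = 56.10 + 58.00 = 114.10.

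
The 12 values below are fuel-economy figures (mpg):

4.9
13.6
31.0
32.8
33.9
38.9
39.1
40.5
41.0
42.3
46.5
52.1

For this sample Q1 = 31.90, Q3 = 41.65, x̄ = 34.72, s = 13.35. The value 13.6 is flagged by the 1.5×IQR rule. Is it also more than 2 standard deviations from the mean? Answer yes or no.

z = (13.6 − 34.72) / 13.35 = -1.58.
|z| = 1.58 ≤ 2.

no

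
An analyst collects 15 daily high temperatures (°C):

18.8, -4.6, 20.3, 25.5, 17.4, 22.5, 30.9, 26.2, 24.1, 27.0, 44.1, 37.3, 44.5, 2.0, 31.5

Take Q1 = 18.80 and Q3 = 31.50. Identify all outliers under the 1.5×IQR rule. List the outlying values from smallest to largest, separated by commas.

IQR = Q3 − Q1 = 31.50 − 18.80 = 12.70.
Lower fence = Q1 − 1.5·IQR = 18.80 − 19.05 = -0.25.
Upper fence = Q3 + 1.5·IQR = 31.50 + 19.05 = 50.55.
-4.6 < -0.25 → outlier.
All remaining values lie within [-0.25, 50.55].

-4.6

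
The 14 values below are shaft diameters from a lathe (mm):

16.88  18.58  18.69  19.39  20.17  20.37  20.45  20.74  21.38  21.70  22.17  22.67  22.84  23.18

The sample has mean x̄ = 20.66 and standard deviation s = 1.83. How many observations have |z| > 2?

Cutoffs: x̄ ± 2s = [17.00, 24.32].
Outside the cutoffs: 16.88.

1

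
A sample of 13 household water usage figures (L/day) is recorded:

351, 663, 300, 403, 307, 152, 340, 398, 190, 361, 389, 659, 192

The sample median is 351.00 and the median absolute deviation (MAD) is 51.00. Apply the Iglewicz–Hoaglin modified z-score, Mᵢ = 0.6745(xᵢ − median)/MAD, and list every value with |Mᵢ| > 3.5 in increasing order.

|Mᵢ| > 3.5 ⇔ |xᵢ − 351.00| > 3.5·51.00/0.6745 = 264.64.
So outliers lie outside [86.36, 615.64].
659: M = 4.07 → outlier.
663: M = 4.13 → outlier.

659, 663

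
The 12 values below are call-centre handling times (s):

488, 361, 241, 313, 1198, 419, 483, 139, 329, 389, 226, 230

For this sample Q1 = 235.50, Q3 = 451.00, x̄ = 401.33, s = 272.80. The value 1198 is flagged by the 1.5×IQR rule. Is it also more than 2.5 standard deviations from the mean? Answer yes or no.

z = (1198 − 401.33) / 272.80 = 2.92.
|z| = 2.92 > 2.5.

yes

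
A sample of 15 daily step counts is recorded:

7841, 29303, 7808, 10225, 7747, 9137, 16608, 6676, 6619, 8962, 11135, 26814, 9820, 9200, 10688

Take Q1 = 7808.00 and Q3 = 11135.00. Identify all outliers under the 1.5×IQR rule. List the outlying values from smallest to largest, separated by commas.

IQR = Q3 − Q1 = 11135.00 − 7808.00 = 3327.00.
Lower fence = Q1 − 1.5·IQR = 7808.00 − 4990.50 = 2817.50.
Upper fence = Q3 + 1.5·IQR = 11135.00 + 4990.50 = 16125.50.
16608 > 16125.50 → outlier.
26814 > 16125.50 → outlier.
29303 > 16125.50 → outlier.
All remaining values lie within [2817.50, 16125.50].

16608, 26814, 29303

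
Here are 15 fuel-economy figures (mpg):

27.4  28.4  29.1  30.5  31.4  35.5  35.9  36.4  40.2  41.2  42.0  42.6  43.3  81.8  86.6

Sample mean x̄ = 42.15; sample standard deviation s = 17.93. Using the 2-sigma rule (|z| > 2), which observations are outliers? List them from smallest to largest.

Cutoffs at x̄ ± 2s: 42.15 ± 2·17.93 = [6.29, 78.01].
81.8: z = 2.21, |z| > 2 → outlier.
86.6: z = 2.48, |z| > 2 → outlier.
Every other value lies within [6.29, 78.01].

81.8, 86.6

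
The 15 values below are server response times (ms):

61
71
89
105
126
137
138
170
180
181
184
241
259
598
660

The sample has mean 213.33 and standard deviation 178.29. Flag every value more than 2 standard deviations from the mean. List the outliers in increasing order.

Cutoffs at x̄ ± 2s: 213.33 ± 2·178.29 = [-143.25, 569.91].
598: z = 2.16, |z| > 2 → outlier.
660: z = 2.51, |z| > 2 → outlier.
Every other value lies within [-143.25, 569.91].

598, 660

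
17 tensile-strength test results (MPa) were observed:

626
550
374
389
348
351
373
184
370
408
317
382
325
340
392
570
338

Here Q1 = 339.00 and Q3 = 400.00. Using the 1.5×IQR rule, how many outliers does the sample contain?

IQR = 61.00; fences at 339.00 − 91.50 = 247.50 and 400.00 + 91.50 = 491.50.
Outside the cutoffs: 184, 550, 570, 626.

4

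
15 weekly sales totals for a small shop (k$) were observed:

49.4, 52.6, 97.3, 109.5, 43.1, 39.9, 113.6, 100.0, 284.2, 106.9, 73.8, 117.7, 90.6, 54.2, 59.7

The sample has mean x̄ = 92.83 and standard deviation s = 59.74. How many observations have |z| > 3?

Cutoffs: x̄ ± 3s = [-86.39, 272.05].
Outside the cutoffs: 284.2.

1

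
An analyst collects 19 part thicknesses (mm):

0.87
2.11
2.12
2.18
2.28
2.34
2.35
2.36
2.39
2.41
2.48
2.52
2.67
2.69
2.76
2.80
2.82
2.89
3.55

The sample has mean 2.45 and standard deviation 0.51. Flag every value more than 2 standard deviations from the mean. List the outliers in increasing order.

Cutoffs at x̄ ± 2s: 2.45 ± 2·0.51 = [1.43, 3.47].
0.87: z = -3.10, |z| > 2 → outlier.
3.55: z = 2.16, |z| > 2 → outlier.
Every other value lies within [1.43, 3.47].

0.87, 3.55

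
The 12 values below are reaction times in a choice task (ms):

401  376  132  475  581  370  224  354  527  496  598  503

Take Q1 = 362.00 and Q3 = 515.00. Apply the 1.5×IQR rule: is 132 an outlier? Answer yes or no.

yes

IQR = Q3 − Q1 = 515.00 − 362.00 = 153.00.
Lower fence = Q1 − 1.5·IQR = 362.00 − 229.50 = 132.50.
Upper fence = Q3 + 1.5·IQR = 515.00 + 229.50 = 744.50.
132 lies below the lower fence.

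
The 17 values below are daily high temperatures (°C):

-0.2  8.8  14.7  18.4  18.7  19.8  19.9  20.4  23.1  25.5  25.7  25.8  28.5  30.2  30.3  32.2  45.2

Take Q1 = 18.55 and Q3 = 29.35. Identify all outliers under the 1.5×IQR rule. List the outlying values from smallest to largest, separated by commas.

-0.2

IQR = Q3 − Q1 = 29.35 − 18.55 = 10.80.
Lower fence = Q1 − 1.5·IQR = 18.55 − 16.20 = 2.35.
Upper fence = Q3 + 1.5·IQR = 29.35 + 16.20 = 45.55.
-0.2 < 2.35 → outlier.
All remaining values lie within [2.35, 45.55].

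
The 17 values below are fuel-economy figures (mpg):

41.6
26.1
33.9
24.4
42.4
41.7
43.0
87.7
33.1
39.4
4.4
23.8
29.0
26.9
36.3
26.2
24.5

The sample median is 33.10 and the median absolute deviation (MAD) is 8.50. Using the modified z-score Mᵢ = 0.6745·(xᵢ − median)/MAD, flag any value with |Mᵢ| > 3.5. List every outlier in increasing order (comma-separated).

87.7

|Mᵢ| > 3.5 ⇔ |xᵢ − 33.10| > 3.5·8.50/0.6745 = 44.11.
So outliers lie outside [-11.01, 77.21].
87.7: M = 4.33 → outlier.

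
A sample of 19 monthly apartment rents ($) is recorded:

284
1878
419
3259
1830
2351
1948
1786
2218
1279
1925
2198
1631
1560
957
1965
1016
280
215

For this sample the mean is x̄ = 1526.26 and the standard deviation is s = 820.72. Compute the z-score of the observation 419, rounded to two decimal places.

z = (419 − 1526.26) / 820.72 = -1.35.

-1.35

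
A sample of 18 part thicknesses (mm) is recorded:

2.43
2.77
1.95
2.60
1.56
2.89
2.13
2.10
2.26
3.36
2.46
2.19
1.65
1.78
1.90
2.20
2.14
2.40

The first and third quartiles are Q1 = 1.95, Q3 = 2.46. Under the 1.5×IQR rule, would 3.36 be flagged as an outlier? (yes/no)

IQR = Q3 − Q1 = 2.46 − 1.95 = 0.51.
Lower fence = Q1 − 1.5·IQR = 1.95 − 0.765 = 1.185.
Upper fence = Q3 + 1.5·IQR = 2.46 + 0.765 = 3.225.
3.36 lies above the upper fence.

yes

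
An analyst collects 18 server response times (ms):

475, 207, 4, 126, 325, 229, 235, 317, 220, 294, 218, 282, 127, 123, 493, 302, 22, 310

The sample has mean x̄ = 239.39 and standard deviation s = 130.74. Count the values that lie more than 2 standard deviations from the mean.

0

Cutoffs: x̄ ± 2s = [-22.09, 500.87].
Every value lies within the cutoffs.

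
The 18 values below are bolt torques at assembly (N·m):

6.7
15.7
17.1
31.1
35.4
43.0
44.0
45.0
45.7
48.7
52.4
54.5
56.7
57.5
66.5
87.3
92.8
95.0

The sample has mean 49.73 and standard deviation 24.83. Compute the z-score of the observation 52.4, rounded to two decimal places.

z = (52.4 − 49.73) / 24.83 = 0.11.

0.11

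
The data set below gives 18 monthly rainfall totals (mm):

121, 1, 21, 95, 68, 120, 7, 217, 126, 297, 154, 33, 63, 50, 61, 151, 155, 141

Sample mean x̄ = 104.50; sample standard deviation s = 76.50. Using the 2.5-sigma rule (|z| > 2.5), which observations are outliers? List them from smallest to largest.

297

Cutoffs at x̄ ± 2.5s: 104.50 ± 2.5·76.50 = [-86.75, 295.75].
297: z = 2.52, |z| > 2.5 → outlier.
Every other value lies within [-86.75, 295.75].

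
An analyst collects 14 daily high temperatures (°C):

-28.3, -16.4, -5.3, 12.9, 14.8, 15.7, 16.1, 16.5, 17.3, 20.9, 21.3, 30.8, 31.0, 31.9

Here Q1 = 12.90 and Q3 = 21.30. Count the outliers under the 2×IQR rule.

IQR = 8.40; fences at 12.90 − 16.80 = -3.90 and 21.30 + 16.80 = 38.10.
Outside the cutoffs: -28.3, -16.4, -5.3.

3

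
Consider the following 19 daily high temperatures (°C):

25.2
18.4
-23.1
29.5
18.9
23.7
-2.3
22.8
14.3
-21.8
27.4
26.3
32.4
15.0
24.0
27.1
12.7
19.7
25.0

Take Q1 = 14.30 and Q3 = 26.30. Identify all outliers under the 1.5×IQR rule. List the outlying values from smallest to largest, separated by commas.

-23.1, -21.8

IQR = Q3 − Q1 = 26.30 − 14.30 = 12.00.
Lower fence = Q1 − 1.5·IQR = 14.30 − 18.00 = -3.70.
Upper fence = Q3 + 1.5·IQR = 26.30 + 18.00 = 44.30.
-23.1 < -3.70 → outlier.
-21.8 < -3.70 → outlier.
All remaining values lie within [-3.70, 44.30].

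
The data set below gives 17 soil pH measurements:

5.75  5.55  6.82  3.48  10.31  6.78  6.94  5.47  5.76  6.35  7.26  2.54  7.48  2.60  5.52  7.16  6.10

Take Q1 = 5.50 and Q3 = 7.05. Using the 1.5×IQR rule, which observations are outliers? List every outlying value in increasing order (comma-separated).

2.54, 2.60, 10.31

IQR = Q3 − Q1 = 7.05 − 5.50 = 1.55.
Lower fence = Q1 − 1.5·IQR = 5.50 − 2.325 = 3.175.
Upper fence = Q3 + 1.5·IQR = 7.05 + 2.325 = 9.375.
2.54 < 3.175 → outlier.
2.60 < 3.175 → outlier.
10.31 > 9.375 → outlier.
All remaining values lie within [3.175, 9.375].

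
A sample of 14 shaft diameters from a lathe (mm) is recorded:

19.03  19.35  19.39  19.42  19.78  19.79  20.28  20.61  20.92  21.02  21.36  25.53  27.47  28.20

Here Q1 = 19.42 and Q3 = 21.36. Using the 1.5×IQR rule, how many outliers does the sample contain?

IQR = 1.94; fences at 19.42 − 2.91 = 16.51 and 21.36 + 2.91 = 24.27.
Outside the cutoffs: 25.53, 27.47, 28.20.

3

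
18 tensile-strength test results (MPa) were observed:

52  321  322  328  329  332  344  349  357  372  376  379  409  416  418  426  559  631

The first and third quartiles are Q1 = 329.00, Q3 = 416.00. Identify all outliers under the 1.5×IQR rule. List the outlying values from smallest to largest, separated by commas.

IQR = Q3 − Q1 = 416.00 − 329.00 = 87.00.
Lower fence = Q1 − 1.5·IQR = 329.00 − 130.50 = 198.50.
Upper fence = Q3 + 1.5·IQR = 416.00 + 130.50 = 546.50.
52 < 198.50 → outlier.
559 > 546.50 → outlier.
631 > 546.50 → outlier.
All remaining values lie within [198.50, 546.50].

52, 559, 631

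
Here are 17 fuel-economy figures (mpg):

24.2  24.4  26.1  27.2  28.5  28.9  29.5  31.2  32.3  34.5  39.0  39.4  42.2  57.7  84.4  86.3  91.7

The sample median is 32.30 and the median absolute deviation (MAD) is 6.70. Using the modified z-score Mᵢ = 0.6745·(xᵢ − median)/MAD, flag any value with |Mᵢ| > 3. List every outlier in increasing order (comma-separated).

|Mᵢ| > 3 ⇔ |xᵢ − 32.30| > 3·6.70/0.6745 = 29.80.
So outliers lie outside [2.50, 62.10].
84.4: M = 5.24 → outlier.
86.3: M = 5.44 → outlier.
91.7: M = 5.98 → outlier.

84.4, 86.3, 91.7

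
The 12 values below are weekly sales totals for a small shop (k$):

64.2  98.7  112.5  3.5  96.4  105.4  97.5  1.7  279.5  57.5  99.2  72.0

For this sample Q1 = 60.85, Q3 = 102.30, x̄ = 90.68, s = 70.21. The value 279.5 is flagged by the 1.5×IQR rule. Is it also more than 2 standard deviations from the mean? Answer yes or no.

yes

z = (279.5 − 90.68) / 70.21 = 2.69.
|z| = 2.69 > 2.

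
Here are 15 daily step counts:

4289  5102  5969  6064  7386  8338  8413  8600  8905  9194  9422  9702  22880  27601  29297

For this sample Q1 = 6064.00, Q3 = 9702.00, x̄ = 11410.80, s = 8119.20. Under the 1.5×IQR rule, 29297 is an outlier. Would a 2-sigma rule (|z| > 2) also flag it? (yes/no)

z = (29297 − 11410.80) / 8119.20 = 2.20.
|z| = 2.20 > 2.

yes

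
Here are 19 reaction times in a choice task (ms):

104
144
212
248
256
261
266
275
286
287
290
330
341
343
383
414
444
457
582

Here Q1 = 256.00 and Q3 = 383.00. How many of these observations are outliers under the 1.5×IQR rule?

1

IQR = 127.00; fences at 256.00 − 190.50 = 65.50 and 383.00 + 190.50 = 573.50.
Outside the cutoffs: 582.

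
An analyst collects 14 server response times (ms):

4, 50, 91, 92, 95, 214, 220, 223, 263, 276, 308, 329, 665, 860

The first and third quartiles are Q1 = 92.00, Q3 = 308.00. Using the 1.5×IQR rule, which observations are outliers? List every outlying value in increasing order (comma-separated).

665, 860

IQR = Q3 − Q1 = 308.00 − 92.00 = 216.00.
Lower fence = Q1 − 1.5·IQR = 92.00 − 324.00 = -232.00.
Upper fence = Q3 + 1.5·IQR = 308.00 + 324.00 = 632.00.
665 > 632.00 → outlier.
860 > 632.00 → outlier.
All remaining values lie within [-232.00, 632.00].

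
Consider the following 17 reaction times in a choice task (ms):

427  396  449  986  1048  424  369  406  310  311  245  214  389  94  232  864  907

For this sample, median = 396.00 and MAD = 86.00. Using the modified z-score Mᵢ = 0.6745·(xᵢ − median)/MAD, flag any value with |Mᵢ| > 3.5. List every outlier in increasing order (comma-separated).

|Mᵢ| > 3.5 ⇔ |xᵢ − 396.00| > 3.5·86.00/0.6745 = 446.26.
So outliers lie outside [-50.26, 842.26].
864: M = 3.67 → outlier.
907: M = 4.01 → outlier.
986: M = 4.63 → outlier.
1048: M = 5.11 → outlier.

864, 907, 986, 1048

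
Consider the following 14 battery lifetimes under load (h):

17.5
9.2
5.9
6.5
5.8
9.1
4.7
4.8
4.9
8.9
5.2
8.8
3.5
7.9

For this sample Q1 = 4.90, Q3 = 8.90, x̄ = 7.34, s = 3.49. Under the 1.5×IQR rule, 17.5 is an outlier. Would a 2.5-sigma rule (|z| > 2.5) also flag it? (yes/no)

z = (17.5 − 7.34) / 3.49 = 2.91.
|z| = 2.91 > 2.5.

yes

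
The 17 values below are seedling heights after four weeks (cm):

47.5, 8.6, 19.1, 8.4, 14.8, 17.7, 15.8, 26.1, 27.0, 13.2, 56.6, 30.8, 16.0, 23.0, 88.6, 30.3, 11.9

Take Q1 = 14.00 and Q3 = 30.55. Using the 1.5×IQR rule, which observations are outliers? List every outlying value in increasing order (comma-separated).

IQR = Q3 − Q1 = 30.55 − 14.00 = 16.55.
Lower fence = Q1 − 1.5·IQR = 14.00 − 24.825 = -10.825.
Upper fence = Q3 + 1.5·IQR = 30.55 + 24.825 = 55.375.
56.6 > 55.375 → outlier.
88.6 > 55.375 → outlier.
All remaining values lie within [-10.825, 55.375].

56.6, 88.6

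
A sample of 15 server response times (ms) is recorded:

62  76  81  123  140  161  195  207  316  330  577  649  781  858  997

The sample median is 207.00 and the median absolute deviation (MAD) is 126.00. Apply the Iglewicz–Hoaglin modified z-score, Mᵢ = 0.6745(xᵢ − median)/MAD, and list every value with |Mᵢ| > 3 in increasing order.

781, 858, 997

|Mᵢ| > 3 ⇔ |xᵢ − 207.00| > 3·126.00/0.6745 = 560.42.
So outliers lie outside [-353.42, 767.42].
781: M = 3.07 → outlier.
858: M = 3.48 → outlier.
997: M = 4.23 → outlier.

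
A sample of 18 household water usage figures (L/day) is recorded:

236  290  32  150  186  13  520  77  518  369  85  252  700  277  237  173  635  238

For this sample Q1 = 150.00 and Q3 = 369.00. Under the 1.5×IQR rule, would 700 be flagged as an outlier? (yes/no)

yes

IQR = Q3 − Q1 = 369.00 − 150.00 = 219.00.
Lower fence = Q1 − 1.5·IQR = 150.00 − 328.50 = -178.50.
Upper fence = Q3 + 1.5·IQR = 369.00 + 328.50 = 697.50.
700 lies above the upper fence.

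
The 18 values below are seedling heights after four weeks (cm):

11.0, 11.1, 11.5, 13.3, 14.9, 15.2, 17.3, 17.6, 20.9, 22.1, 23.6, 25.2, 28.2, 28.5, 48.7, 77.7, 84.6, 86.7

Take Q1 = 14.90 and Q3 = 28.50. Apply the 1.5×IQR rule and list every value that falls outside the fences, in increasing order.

IQR = Q3 − Q1 = 28.50 − 14.90 = 13.60.
Lower fence = Q1 − 1.5·IQR = 14.90 − 20.40 = -5.50.
Upper fence = Q3 + 1.5·IQR = 28.50 + 20.40 = 48.90.
77.7 > 48.90 → outlier.
84.6 > 48.90 → outlier.
86.7 > 48.90 → outlier.
All remaining values lie within [-5.50, 48.90].

77.7, 84.6, 86.7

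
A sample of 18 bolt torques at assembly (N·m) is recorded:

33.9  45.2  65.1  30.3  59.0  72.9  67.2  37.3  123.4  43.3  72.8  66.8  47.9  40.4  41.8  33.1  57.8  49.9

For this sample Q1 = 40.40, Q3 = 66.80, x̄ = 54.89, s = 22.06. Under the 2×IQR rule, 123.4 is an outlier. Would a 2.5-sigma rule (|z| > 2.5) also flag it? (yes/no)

yes

z = (123.4 − 54.89) / 22.06 = 3.11.
|z| = 3.11 > 2.5.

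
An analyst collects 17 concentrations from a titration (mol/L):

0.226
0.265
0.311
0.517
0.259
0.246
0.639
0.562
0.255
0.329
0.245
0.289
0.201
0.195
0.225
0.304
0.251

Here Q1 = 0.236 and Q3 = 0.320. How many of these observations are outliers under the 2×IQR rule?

3

IQR = 0.084; fences at 0.236 − 0.168 = 0.068 and 0.320 + 0.168 = 0.488.
Outside the cutoffs: 0.517, 0.562, 0.639.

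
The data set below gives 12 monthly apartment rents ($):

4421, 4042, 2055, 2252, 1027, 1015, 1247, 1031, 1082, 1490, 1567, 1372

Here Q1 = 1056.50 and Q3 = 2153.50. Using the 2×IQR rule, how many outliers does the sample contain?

IQR = 1097.00; fences at 1056.50 − 2194.00 = -1137.50 and 2153.50 + 2194.00 = 4347.50.
Outside the cutoffs: 4421.

1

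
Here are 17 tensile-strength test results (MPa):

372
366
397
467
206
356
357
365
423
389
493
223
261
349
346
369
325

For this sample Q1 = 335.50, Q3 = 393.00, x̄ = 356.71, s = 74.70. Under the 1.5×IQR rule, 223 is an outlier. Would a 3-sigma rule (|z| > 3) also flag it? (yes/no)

z = (223 − 356.71) / 74.70 = -1.79.
|z| = 1.79 ≤ 3.

no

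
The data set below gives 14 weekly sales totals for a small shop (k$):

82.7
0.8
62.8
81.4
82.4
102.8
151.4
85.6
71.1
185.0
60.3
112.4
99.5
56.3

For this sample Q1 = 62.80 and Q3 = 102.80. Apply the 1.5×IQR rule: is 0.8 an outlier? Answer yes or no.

yes

IQR = Q3 − Q1 = 102.80 − 62.80 = 40.00.
Lower fence = Q1 − 1.5·IQR = 62.80 − 60.00 = 2.80.
Upper fence = Q3 + 1.5·IQR = 102.80 + 60.00 = 162.80.
0.8 lies below the lower fence.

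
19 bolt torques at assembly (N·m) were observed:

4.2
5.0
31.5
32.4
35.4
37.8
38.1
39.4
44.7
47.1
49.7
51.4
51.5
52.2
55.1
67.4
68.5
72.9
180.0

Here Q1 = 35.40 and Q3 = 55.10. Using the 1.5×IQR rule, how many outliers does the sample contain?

3

IQR = 19.70; fences at 35.40 − 29.55 = 5.85 and 55.10 + 29.55 = 84.65.
Outside the cutoffs: 4.2, 5.0, 180.0.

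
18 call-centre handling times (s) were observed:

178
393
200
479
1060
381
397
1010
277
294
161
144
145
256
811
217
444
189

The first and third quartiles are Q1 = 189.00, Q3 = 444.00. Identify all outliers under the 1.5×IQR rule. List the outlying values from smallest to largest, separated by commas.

IQR = Q3 − Q1 = 444.00 − 189.00 = 255.00.
Lower fence = Q1 − 1.5·IQR = 189.00 − 382.50 = -193.50.
Upper fence = Q3 + 1.5·IQR = 444.00 + 382.50 = 826.50.
1010 > 826.50 → outlier.
1060 > 826.50 → outlier.
All remaining values lie within [-193.50, 826.50].

1010, 1060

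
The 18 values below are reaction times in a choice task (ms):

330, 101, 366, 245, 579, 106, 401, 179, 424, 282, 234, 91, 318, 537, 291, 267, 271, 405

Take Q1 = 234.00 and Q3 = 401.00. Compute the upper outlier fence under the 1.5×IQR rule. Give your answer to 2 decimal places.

651.50

IQR = Q3 − Q1 = 401.00 − 234.00 = 167.00.
Lower fence = Q1 − 1.5·IQR = 234.00 − 250.50 = -16.50.
Upper fence = Q3 + 1.5·IQR = 401.00 + 250.50 = 651.50.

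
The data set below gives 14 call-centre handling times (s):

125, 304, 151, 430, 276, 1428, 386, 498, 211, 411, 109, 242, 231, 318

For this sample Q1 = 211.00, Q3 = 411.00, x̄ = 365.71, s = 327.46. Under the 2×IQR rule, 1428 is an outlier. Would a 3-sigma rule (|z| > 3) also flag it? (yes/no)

yes

z = (1428 − 365.71) / 327.46 = 3.24.
|z| = 3.24 > 3.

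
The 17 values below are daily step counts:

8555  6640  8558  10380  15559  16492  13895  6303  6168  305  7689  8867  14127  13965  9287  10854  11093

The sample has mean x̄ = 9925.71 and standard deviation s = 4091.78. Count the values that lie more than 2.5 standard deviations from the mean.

0

Cutoffs: x̄ ± 2.5s = [-303.74, 20155.16].
Every value lies within the cutoffs.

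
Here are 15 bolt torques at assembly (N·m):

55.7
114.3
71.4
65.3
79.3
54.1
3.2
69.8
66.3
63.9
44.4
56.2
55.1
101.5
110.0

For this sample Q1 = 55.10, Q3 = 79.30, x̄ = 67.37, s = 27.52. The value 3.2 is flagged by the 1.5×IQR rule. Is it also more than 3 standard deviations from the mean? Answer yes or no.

no

z = (3.2 − 67.37) / 27.52 = -2.33.
|z| = 2.33 ≤ 3.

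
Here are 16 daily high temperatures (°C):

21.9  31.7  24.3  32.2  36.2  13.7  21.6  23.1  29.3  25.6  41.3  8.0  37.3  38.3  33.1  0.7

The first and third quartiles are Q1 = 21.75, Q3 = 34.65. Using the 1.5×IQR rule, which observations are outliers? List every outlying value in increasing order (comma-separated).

IQR = Q3 − Q1 = 34.65 − 21.75 = 12.90.
Lower fence = Q1 − 1.5·IQR = 21.75 − 19.35 = 2.40.
Upper fence = Q3 + 1.5·IQR = 34.65 + 19.35 = 54.00.
0.7 < 2.40 → outlier.
All remaining values lie within [2.40, 54.00].

0.7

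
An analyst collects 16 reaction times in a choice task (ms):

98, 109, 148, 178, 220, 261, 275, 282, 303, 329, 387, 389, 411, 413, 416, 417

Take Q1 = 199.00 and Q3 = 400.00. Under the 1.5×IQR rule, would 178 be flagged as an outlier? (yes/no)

no

IQR = Q3 − Q1 = 400.00 − 199.00 = 201.00.
Lower fence = Q1 − 1.5·IQR = 199.00 − 301.50 = -102.50.
Upper fence = Q3 + 1.5·IQR = 400.00 + 301.50 = 701.50.
178 lies within [-102.50, 701.50].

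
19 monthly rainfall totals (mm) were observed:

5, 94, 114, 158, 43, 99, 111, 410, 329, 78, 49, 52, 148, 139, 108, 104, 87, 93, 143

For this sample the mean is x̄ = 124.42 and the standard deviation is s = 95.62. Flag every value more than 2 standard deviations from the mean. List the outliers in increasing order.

329, 410

Cutoffs at x̄ ± 2s: 124.42 ± 2·95.62 = [-66.82, 315.66].
329: z = 2.14, |z| > 2 → outlier.
410: z = 2.99, |z| > 2 → outlier.
Every other value lies within [-66.82, 315.66].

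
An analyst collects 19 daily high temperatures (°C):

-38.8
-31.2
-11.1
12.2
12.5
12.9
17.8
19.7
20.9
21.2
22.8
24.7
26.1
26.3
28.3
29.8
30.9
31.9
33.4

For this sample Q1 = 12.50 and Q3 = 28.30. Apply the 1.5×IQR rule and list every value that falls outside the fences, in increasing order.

-38.8, -31.2

IQR = Q3 − Q1 = 28.30 − 12.50 = 15.80.
Lower fence = Q1 − 1.5·IQR = 12.50 − 23.70 = -11.20.
Upper fence = Q3 + 1.5·IQR = 28.30 + 23.70 = 52.00.
-38.8 < -11.20 → outlier.
-31.2 < -11.20 → outlier.
All remaining values lie within [-11.20, 52.00].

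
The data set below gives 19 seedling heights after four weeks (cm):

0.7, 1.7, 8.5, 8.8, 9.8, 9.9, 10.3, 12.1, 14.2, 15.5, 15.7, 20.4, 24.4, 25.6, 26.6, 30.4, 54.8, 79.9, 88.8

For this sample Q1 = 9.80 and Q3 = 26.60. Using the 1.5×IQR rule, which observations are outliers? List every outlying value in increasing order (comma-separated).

IQR = Q3 − Q1 = 26.60 − 9.80 = 16.80.
Lower fence = Q1 − 1.5·IQR = 9.80 − 25.20 = -15.40.
Upper fence = Q3 + 1.5·IQR = 26.60 + 25.20 = 51.80.
54.8 > 51.80 → outlier.
79.9 > 51.80 → outlier.
88.8 > 51.80 → outlier.
All remaining values lie within [-15.40, 51.80].

54.8, 79.9, 88.8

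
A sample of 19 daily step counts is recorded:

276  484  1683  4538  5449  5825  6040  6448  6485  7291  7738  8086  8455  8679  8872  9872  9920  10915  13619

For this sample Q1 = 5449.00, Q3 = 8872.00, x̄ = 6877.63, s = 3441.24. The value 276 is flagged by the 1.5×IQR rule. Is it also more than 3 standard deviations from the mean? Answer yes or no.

z = (276 − 6877.63) / 3441.24 = -1.92.
|z| = 1.92 ≤ 3.

no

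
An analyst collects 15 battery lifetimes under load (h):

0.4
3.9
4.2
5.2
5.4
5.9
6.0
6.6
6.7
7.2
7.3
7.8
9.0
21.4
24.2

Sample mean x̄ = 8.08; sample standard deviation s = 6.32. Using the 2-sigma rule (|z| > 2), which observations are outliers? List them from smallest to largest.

21.4, 24.2

Cutoffs at x̄ ± 2s: 8.08 ± 2·6.32 = [-4.56, 20.72].
21.4: z = 2.11, |z| > 2 → outlier.
24.2: z = 2.55, |z| > 2 → outlier.
Every other value lies within [-4.56, 20.72].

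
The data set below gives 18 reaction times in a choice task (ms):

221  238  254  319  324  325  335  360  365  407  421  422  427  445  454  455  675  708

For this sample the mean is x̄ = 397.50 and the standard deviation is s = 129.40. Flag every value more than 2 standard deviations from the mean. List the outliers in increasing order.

675, 708

Cutoffs at x̄ ± 2s: 397.50 ± 2·129.40 = [138.70, 656.30].
675: z = 2.14, |z| > 2 → outlier.
708: z = 2.40, |z| > 2 → outlier.
Every other value lies within [138.70, 656.30].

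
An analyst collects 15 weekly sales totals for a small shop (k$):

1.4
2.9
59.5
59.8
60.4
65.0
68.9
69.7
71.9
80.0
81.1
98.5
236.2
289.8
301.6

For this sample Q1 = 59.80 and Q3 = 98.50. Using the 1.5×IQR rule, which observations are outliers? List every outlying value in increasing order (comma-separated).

IQR = Q3 − Q1 = 98.50 − 59.80 = 38.70.
Lower fence = Q1 − 1.5·IQR = 59.80 − 58.05 = 1.75.
Upper fence = Q3 + 1.5·IQR = 98.50 + 58.05 = 156.55.
1.4 < 1.75 → outlier.
236.2 > 156.55 → outlier.
289.8 > 156.55 → outlier.
301.6 > 156.55 → outlier.
All remaining values lie within [1.75, 156.55].

1.4, 236.2, 289.8, 301.6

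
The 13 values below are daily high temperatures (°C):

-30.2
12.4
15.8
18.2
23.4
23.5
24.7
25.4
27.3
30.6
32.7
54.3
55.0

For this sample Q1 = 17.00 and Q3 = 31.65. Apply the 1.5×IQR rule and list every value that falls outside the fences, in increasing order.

IQR = Q3 − Q1 = 31.65 − 17.00 = 14.65.
Lower fence = Q1 − 1.5·IQR = 17.00 − 21.975 = -4.975.
Upper fence = Q3 + 1.5·IQR = 31.65 + 21.975 = 53.625.
-30.2 < -4.975 → outlier.
54.3 > 53.625 → outlier.
55.0 > 53.625 → outlier.
All remaining values lie within [-4.975, 53.625].

-30.2, 54.3, 55.0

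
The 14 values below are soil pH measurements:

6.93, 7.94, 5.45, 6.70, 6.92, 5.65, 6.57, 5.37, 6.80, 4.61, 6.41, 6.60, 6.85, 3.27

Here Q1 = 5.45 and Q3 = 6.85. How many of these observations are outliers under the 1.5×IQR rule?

IQR = 1.40; fences at 5.45 − 2.10 = 3.35 and 6.85 + 2.10 = 8.95.
Outside the cutoffs: 3.27.

1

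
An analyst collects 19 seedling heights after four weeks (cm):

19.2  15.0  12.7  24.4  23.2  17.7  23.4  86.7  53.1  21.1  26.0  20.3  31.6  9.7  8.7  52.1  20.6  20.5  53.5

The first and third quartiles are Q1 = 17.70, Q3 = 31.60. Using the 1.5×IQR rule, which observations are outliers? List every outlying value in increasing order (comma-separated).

53.1, 53.5, 86.7

IQR = Q3 − Q1 = 31.60 − 17.70 = 13.90.
Lower fence = Q1 − 1.5·IQR = 17.70 − 20.85 = -3.15.
Upper fence = Q3 + 1.5·IQR = 31.60 + 20.85 = 52.45.
53.1 > 52.45 → outlier.
53.5 > 52.45 → outlier.
86.7 > 52.45 → outlier.
All remaining values lie within [-3.15, 52.45].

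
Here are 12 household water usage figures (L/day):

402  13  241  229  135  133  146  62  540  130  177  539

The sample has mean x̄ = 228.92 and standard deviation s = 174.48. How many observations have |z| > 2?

Cutoffs: x̄ ± 2s = [-120.04, 577.88].
Every value lies within the cutoffs.

0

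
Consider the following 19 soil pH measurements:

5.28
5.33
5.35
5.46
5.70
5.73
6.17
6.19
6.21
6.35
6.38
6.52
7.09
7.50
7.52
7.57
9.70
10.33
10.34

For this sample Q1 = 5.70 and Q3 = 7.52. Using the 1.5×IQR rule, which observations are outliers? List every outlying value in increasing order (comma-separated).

10.33, 10.34

IQR = Q3 − Q1 = 7.52 − 5.70 = 1.82.
Lower fence = Q1 − 1.5·IQR = 5.70 − 2.73 = 2.97.
Upper fence = Q3 + 1.5·IQR = 7.52 + 2.73 = 10.25.
10.33 > 10.25 → outlier.
10.34 > 10.25 → outlier.
All remaining values lie within [2.97, 10.25].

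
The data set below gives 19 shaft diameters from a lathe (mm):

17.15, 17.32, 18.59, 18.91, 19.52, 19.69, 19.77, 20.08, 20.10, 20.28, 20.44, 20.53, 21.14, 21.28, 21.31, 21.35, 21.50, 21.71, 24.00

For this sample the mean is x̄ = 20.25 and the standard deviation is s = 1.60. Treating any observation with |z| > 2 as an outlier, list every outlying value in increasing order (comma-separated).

Cutoffs at x̄ ± 2s: 20.25 ± 2·1.60 = [17.05, 23.45].
24.00: z = 2.34, |z| > 2 → outlier.
Every other value lies within [17.05, 23.45].

24.00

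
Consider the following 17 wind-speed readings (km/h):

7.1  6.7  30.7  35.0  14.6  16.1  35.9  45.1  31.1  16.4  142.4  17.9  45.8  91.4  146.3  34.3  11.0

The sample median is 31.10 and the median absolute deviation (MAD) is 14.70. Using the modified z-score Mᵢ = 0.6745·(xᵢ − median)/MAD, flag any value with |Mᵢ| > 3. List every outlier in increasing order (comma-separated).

|Mᵢ| > 3 ⇔ |xᵢ − 31.10| > 3·14.70/0.6745 = 65.38.
So outliers lie outside [-34.28, 96.48].
142.4: M = 5.11 → outlier.
146.3: M = 5.29 → outlier.

142.4, 146.3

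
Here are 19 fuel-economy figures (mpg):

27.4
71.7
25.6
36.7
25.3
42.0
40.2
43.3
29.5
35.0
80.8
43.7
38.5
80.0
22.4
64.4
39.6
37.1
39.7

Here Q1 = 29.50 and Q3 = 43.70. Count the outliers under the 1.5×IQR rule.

IQR = 14.20; fences at 29.50 − 21.30 = 8.20 and 43.70 + 21.30 = 65.00.
Outside the cutoffs: 71.7, 80.0, 80.8.

3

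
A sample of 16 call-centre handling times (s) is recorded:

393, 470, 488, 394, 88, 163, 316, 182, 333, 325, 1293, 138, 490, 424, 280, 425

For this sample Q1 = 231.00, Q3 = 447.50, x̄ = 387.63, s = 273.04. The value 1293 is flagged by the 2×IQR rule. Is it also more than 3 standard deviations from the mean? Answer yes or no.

yes

z = (1293 − 387.63) / 273.04 = 3.32.
|z| = 3.32 > 3.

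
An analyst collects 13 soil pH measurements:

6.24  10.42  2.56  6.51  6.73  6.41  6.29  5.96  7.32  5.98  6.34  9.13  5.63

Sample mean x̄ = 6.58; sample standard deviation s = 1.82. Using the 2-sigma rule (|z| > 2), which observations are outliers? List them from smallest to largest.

Cutoffs at x̄ ± 2s: 6.58 ± 2·1.82 = [2.94, 10.22].
2.56: z = -2.21, |z| > 2 → outlier.
10.42: z = 2.11, |z| > 2 → outlier.
Every other value lies within [2.94, 10.22].

2.56, 10.42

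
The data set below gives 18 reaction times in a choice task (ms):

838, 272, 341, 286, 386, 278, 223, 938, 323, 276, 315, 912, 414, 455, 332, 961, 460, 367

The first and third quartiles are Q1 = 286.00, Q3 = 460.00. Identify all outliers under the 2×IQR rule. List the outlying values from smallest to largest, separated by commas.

IQR = Q3 − Q1 = 460.00 − 286.00 = 174.00.
Lower fence = Q1 − 2·IQR = 286.00 − 348.00 = -62.00.
Upper fence = Q3 + 2·IQR = 460.00 + 348.00 = 808.00.
838 > 808.00 → outlier.
912 > 808.00 → outlier.
938 > 808.00 → outlier.
961 > 808.00 → outlier.
All remaining values lie within [-62.00, 808.00].

838, 912, 938, 961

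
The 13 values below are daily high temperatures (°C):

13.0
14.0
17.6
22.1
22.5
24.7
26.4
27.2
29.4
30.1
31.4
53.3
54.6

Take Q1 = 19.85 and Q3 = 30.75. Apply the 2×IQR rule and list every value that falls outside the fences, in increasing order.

IQR = Q3 − Q1 = 30.75 − 19.85 = 10.90.
Lower fence = Q1 − 2·IQR = 19.85 − 21.80 = -1.95.
Upper fence = Q3 + 2·IQR = 30.75 + 21.80 = 52.55.
53.3 > 52.55 → outlier.
54.6 > 52.55 → outlier.
All remaining values lie within [-1.95, 52.55].

53.3, 54.6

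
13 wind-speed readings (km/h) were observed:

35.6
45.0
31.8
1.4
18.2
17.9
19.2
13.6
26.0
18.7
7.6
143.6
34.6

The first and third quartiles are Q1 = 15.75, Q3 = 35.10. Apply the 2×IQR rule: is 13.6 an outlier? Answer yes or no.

no

IQR = Q3 − Q1 = 35.10 − 15.75 = 19.35.
Lower fence = Q1 − 2·IQR = 15.75 − 38.70 = -22.95.
Upper fence = Q3 + 2·IQR = 35.10 + 38.70 = 73.80.
13.6 lies within [-22.95, 73.80].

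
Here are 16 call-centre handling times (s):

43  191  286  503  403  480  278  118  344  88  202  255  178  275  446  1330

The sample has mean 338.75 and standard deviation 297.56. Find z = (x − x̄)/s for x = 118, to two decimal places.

-0.74

z = (118 − 338.75) / 297.56 = -0.74.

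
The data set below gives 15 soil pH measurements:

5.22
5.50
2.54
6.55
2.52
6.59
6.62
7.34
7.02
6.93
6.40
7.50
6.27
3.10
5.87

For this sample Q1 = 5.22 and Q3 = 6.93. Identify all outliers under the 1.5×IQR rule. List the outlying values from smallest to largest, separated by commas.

IQR = Q3 − Q1 = 6.93 − 5.22 = 1.71.
Lower fence = Q1 − 1.5·IQR = 5.22 − 2.565 = 2.655.
Upper fence = Q3 + 1.5·IQR = 6.93 + 2.565 = 9.495.
2.52 < 2.655 → outlier.
2.54 < 2.655 → outlier.
All remaining values lie within [2.655, 9.495].

2.52, 2.54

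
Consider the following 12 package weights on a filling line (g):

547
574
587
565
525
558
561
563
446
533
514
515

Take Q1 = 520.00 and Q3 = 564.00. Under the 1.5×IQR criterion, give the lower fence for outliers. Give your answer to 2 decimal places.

IQR = Q3 − Q1 = 564.00 − 520.00 = 44.00.
Lower fence = Q1 − 1.5·IQR = 520.00 − 66.00 = 454.00.
Upper fence = Q3 + 1.5·IQR = 564.00 + 66.00 = 630.00.

454.00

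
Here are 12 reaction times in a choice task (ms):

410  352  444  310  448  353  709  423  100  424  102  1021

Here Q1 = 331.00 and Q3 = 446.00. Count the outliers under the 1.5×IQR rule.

4

IQR = 115.00; fences at 331.00 − 172.50 = 158.50 and 446.00 + 172.50 = 618.50.
Outside the cutoffs: 100, 102, 709, 1021.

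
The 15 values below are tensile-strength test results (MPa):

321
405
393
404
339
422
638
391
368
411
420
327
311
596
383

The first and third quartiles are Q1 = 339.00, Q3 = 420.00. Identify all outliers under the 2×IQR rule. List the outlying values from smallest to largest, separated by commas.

IQR = Q3 − Q1 = 420.00 − 339.00 = 81.00.
Lower fence = Q1 − 2·IQR = 339.00 − 162.00 = 177.00.
Upper fence = Q3 + 2·IQR = 420.00 + 162.00 = 582.00.
596 > 582.00 → outlier.
638 > 582.00 → outlier.
All remaining values lie within [177.00, 582.00].

596, 638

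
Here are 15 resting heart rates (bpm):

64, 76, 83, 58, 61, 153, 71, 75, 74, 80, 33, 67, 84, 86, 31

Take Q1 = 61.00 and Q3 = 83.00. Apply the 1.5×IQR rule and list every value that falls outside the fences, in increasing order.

IQR = Q3 − Q1 = 83.00 − 61.00 = 22.00.
Lower fence = Q1 − 1.5·IQR = 61.00 − 33.00 = 28.00.
Upper fence = Q3 + 1.5·IQR = 83.00 + 33.00 = 116.00.
153 > 116.00 → outlier.
All remaining values lie within [28.00, 116.00].

153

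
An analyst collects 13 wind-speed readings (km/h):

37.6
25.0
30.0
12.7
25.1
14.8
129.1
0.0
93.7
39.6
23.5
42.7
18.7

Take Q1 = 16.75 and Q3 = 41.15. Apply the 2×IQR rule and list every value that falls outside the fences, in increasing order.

IQR = Q3 − Q1 = 41.15 − 16.75 = 24.40.
Lower fence = Q1 − 2·IQR = 16.75 − 48.80 = -32.05.
Upper fence = Q3 + 2·IQR = 41.15 + 48.80 = 89.95.
93.7 > 89.95 → outlier.
129.1 > 89.95 → outlier.
All remaining values lie within [-32.05, 89.95].

93.7, 129.1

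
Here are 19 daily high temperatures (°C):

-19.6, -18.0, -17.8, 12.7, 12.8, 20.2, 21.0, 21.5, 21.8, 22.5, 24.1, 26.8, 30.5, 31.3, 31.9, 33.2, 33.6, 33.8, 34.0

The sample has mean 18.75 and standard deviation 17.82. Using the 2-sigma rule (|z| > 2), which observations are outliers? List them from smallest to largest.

Cutoffs at x̄ ± 2s: 18.75 ± 2·17.82 = [-16.89, 54.39].
-19.6: z = -2.15, |z| > 2 → outlier.
-18.0: z = -2.06, |z| > 2 → outlier.
-17.8: z = -2.05, |z| > 2 → outlier.
Every other value lies within [-16.89, 54.39].

-19.6, -18.0, -17.8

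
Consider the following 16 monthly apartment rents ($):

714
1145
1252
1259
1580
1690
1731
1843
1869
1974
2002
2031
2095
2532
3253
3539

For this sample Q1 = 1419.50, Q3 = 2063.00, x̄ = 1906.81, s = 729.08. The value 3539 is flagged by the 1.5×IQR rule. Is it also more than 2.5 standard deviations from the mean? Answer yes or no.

no

z = (3539 − 1906.81) / 729.08 = 2.24.
|z| = 2.24 ≤ 2.5.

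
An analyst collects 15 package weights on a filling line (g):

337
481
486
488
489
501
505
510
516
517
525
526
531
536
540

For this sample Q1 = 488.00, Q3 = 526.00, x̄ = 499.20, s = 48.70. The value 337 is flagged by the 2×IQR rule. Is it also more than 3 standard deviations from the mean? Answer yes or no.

z = (337 − 499.20) / 48.70 = -3.33.
|z| = 3.33 > 3.

yes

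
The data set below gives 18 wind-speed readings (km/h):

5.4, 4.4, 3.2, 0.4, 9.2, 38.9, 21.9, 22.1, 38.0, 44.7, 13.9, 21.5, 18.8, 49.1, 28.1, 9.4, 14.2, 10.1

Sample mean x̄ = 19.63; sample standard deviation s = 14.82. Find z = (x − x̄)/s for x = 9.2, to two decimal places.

-0.70

z = (9.2 − 19.63) / 14.82 = -0.70.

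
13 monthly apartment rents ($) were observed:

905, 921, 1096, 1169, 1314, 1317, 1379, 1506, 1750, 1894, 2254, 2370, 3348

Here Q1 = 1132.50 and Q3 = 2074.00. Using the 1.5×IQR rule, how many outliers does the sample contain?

IQR = 941.50; fences at 1132.50 − 1412.25 = -279.75 and 2074.00 + 1412.25 = 3486.25.
Every value lies within the cutoffs.

0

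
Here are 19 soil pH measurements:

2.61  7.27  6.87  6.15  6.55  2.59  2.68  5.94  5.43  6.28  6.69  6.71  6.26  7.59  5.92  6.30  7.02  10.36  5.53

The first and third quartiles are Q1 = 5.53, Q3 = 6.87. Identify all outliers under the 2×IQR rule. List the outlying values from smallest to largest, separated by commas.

IQR = Q3 − Q1 = 6.87 − 5.53 = 1.34.
Lower fence = Q1 − 2·IQR = 5.53 − 2.68 = 2.85.
Upper fence = Q3 + 2·IQR = 6.87 + 2.68 = 9.55.
2.59 < 2.85 → outlier.
2.61 < 2.85 → outlier.
2.68 < 2.85 → outlier.
10.36 > 9.55 → outlier.
All remaining values lie within [2.85, 9.55].

2.59, 2.61, 2.68, 10.36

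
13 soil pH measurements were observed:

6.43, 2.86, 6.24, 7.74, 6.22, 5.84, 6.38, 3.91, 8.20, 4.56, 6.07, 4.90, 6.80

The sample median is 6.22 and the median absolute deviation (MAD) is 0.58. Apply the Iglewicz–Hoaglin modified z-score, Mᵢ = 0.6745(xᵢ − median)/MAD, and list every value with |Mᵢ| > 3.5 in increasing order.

|Mᵢ| > 3.5 ⇔ |xᵢ − 6.22| > 3.5·0.58/0.6745 = 3.01.
So outliers lie outside [3.21, 9.23].
2.86: M = -3.91 → outlier.

2.86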